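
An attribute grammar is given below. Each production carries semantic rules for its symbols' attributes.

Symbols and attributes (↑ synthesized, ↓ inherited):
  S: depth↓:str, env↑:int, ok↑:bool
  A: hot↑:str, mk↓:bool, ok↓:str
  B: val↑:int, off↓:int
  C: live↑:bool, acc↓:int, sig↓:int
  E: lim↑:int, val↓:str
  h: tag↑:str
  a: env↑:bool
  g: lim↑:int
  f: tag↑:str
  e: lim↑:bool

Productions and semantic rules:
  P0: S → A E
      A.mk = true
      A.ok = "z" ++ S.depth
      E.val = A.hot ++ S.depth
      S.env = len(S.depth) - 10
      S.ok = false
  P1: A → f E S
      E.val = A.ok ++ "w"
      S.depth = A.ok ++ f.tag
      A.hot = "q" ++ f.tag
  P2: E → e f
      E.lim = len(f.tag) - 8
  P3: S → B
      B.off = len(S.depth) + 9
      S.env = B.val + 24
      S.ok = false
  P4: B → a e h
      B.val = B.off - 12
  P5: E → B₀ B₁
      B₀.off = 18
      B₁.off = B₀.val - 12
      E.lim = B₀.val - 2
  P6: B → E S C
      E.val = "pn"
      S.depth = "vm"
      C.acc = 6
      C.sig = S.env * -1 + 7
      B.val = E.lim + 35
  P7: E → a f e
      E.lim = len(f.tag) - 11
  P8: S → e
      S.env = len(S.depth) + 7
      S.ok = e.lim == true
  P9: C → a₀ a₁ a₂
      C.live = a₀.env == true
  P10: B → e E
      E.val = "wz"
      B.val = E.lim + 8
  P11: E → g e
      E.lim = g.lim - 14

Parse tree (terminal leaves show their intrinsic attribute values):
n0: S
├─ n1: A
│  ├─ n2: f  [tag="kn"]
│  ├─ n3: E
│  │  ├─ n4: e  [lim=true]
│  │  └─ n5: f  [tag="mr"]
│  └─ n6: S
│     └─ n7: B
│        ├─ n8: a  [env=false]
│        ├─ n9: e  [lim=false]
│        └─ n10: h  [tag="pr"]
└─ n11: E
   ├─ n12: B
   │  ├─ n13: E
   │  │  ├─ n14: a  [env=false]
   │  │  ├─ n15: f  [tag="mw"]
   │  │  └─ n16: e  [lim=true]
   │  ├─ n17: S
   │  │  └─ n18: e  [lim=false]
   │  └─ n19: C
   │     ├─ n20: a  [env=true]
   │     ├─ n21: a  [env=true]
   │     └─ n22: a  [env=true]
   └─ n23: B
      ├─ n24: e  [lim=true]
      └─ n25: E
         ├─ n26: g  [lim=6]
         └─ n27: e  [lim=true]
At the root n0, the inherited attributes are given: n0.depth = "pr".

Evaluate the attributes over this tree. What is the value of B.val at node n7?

1. n0.depth = "pr"  [given at root]
2. n1.mk = true  [true]
3. n1.ok = "zpr"  ["z" ++ S.depth]
4. n2.tag = "kn"  [terminal]
5. n3.val = "zprw"  [A.ok ++ "w"]
6. n4.lim = true  [terminal]
7. n5.tag = "mr"  [terminal]
8. n3.lim = -6  [len(f.tag) - 8]
9. n6.depth = "zprkn"  [A.ok ++ f.tag]
10. n7.off = 14  [len(S.depth) + 9]
11. n8.env = false  [terminal]
12. n9.lim = false  [terminal]
13. n10.tag = "pr"  [terminal]
14. n7.val = 2  [B.off - 12]
15. n6.env = 26  [B.val + 24]
16. n6.ok = false  [false]
17. n1.hot = "qkn"  ["q" ++ f.tag]
18. n11.val = "qknpr"  [A.hot ++ S.depth]
19. n12.off = 18  [18]
20. n13.val = "pn"  ["pn"]
21. n14.env = false  [terminal]
22. n15.tag = "mw"  [terminal]
23. n16.lim = true  [terminal]
24. n13.lim = -9  [len(f.tag) - 11]
25. n17.depth = "vm"  ["vm"]
26. n18.lim = false  [terminal]
27. n17.env = 9  [len(S.depth) + 7]
28. n17.ok = false  [e.lim == true]
29. n19.acc = 6  [6]
30. n19.sig = -2  [S.env * -1 + 7]
31. n20.env = true  [terminal]
32. n21.env = true  [terminal]
33. n22.env = true  [terminal]
34. n19.live = true  [a₀.env == true]
35. n12.val = 26  [E.lim + 35]
36. n23.off = 14  [B₀.val - 12]
37. n24.lim = true  [terminal]
38. n25.val = "wz"  ["wz"]
39. n26.lim = 6  [terminal]
40. n27.lim = true  [terminal]
41. n25.lim = -8  [g.lim - 14]
42. n23.val = 0  [E.lim + 8]
43. n11.lim = 24  [B₀.val - 2]
44. n0.env = -8  [len(S.depth) - 10]
45. n0.ok = false  [false]

2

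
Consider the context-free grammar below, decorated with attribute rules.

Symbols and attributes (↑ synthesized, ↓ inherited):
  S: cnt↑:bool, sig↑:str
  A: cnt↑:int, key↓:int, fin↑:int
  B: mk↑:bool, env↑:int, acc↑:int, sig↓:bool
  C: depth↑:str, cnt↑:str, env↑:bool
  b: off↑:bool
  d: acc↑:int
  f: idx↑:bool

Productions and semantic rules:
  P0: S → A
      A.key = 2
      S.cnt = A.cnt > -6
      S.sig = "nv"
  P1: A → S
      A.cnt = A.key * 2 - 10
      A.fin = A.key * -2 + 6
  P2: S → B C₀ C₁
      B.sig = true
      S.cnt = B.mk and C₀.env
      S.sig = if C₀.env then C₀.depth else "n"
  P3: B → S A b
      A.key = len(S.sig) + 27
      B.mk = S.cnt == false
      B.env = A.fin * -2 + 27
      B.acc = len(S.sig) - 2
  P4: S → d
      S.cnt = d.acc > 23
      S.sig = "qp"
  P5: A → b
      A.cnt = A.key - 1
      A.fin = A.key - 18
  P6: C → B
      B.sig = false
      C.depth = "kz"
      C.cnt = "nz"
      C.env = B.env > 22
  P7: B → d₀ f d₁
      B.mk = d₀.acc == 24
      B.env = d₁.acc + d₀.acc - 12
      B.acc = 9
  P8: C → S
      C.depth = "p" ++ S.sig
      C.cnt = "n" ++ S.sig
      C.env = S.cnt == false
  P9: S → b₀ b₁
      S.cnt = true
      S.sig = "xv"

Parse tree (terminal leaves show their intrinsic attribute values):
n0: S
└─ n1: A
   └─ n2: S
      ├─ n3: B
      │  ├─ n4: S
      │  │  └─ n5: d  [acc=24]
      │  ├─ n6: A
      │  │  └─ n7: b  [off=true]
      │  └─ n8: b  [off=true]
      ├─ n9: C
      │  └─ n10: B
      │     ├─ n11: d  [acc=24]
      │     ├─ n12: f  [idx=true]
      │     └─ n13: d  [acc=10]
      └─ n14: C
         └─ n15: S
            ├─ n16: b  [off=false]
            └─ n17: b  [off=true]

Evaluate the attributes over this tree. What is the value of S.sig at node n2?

"n"

1. n1.key = 2  [2]
2. n3.sig = true  [true]
3. n5.acc = 24  [terminal]
4. n4.cnt = true  [d.acc > 23]
5. n4.sig = "qp"  ["qp"]
6. n6.key = 29  [len(S.sig) + 27]
7. n7.off = true  [terminal]
8. n6.cnt = 28  [A.key - 1]
9. n6.fin = 11  [A.key - 18]
10. n8.off = true  [terminal]
11. n3.mk = false  [S.cnt == false]
12. n3.env = 5  [A.fin * -2 + 27]
13. n3.acc = 0  [len(S.sig) - 2]
14. n10.sig = false  [false]
15. n11.acc = 24  [terminal]
16. n12.idx = true  [terminal]
17. n13.acc = 10  [terminal]
18. n10.mk = true  [d₀.acc == 24]
19. n10.env = 22  [d₁.acc + d₀.acc - 12]
20. n10.acc = 9  [9]
21. n9.depth = "kz"  ["kz"]
22. n9.cnt = "nz"  ["nz"]
23. n9.env = false  [B.env > 22]
24. n16.off = false  [terminal]
25. n17.off = true  [terminal]
26. n15.cnt = true  [true]
27. n15.sig = "xv"  ["xv"]
28. n14.depth = "pxv"  ["p" ++ S.sig]
29. n14.cnt = "nxv"  ["n" ++ S.sig]
30. n14.env = false  [S.cnt == false]
31. n2.cnt = false  [B.mk and C₀.env]
32. n2.sig = "n"  [if C₀.env then C₀.depth else "n"]
33. n1.cnt = -6  [A.key * 2 - 10]
34. n1.fin = 2  [A.key * -2 + 6]
35. n0.cnt = false  [A.cnt > -6]
36. n0.sig = "nv"  ["nv"]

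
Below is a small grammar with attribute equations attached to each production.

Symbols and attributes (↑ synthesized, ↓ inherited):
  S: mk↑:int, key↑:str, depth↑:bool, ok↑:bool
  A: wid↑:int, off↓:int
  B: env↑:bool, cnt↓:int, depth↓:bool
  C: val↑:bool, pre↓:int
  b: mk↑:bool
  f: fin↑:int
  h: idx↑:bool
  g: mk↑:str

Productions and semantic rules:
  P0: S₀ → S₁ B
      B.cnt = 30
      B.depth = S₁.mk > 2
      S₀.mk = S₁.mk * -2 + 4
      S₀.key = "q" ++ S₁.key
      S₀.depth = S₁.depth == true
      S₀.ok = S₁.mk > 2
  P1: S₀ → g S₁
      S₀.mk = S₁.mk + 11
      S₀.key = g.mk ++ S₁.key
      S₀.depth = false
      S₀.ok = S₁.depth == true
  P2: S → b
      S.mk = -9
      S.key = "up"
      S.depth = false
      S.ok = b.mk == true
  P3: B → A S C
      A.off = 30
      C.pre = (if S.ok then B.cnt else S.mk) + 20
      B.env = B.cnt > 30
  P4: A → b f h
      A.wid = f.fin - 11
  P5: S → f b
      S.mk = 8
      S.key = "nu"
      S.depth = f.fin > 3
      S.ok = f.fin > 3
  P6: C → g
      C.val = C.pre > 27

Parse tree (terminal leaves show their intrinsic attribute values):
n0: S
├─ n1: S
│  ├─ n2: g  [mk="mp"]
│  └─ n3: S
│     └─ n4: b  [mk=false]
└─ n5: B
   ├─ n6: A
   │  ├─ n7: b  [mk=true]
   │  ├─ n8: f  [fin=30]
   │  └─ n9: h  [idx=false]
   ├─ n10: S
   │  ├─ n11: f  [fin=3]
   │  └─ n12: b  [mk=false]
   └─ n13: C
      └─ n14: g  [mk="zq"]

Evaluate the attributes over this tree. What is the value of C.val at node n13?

true

1. n2.mk = "mp"  [terminal]
2. n4.mk = false  [terminal]
3. n3.mk = -9  [-9]
4. n3.key = "up"  ["up"]
5. n3.depth = false  [false]
6. n3.ok = false  [b.mk == true]
7. n1.mk = 2  [S₁.mk + 11]
8. n1.key = "mpup"  [g.mk ++ S₁.key]
9. n1.depth = false  [false]
10. n1.ok = false  [S₁.depth == true]
11. n5.cnt = 30  [30]
12. n5.depth = false  [S₁.mk > 2]
13. n6.off = 30  [30]
14. n7.mk = true  [terminal]
15. n8.fin = 30  [terminal]
16. n9.idx = false  [terminal]
17. n6.wid = 19  [f.fin - 11]
18. n11.fin = 3  [terminal]
19. n12.mk = false  [terminal]
20. n10.mk = 8  [8]
21. n10.key = "nu"  ["nu"]
22. n10.depth = false  [f.fin > 3]
23. n10.ok = false  [f.fin > 3]
24. n13.pre = 28  [(if S.ok then B.cnt else S.mk) + 20]
25. n14.mk = "zq"  [terminal]
26. n13.val = true  [C.pre > 27]
27. n5.env = false  [B.cnt > 30]
28. n0.mk = 0  [S₁.mk * -2 + 4]
29. n0.key = "qmpup"  ["q" ++ S₁.key]
30. n0.depth = false  [S₁.depth == true]
31. n0.ok = false  [S₁.mk > 2]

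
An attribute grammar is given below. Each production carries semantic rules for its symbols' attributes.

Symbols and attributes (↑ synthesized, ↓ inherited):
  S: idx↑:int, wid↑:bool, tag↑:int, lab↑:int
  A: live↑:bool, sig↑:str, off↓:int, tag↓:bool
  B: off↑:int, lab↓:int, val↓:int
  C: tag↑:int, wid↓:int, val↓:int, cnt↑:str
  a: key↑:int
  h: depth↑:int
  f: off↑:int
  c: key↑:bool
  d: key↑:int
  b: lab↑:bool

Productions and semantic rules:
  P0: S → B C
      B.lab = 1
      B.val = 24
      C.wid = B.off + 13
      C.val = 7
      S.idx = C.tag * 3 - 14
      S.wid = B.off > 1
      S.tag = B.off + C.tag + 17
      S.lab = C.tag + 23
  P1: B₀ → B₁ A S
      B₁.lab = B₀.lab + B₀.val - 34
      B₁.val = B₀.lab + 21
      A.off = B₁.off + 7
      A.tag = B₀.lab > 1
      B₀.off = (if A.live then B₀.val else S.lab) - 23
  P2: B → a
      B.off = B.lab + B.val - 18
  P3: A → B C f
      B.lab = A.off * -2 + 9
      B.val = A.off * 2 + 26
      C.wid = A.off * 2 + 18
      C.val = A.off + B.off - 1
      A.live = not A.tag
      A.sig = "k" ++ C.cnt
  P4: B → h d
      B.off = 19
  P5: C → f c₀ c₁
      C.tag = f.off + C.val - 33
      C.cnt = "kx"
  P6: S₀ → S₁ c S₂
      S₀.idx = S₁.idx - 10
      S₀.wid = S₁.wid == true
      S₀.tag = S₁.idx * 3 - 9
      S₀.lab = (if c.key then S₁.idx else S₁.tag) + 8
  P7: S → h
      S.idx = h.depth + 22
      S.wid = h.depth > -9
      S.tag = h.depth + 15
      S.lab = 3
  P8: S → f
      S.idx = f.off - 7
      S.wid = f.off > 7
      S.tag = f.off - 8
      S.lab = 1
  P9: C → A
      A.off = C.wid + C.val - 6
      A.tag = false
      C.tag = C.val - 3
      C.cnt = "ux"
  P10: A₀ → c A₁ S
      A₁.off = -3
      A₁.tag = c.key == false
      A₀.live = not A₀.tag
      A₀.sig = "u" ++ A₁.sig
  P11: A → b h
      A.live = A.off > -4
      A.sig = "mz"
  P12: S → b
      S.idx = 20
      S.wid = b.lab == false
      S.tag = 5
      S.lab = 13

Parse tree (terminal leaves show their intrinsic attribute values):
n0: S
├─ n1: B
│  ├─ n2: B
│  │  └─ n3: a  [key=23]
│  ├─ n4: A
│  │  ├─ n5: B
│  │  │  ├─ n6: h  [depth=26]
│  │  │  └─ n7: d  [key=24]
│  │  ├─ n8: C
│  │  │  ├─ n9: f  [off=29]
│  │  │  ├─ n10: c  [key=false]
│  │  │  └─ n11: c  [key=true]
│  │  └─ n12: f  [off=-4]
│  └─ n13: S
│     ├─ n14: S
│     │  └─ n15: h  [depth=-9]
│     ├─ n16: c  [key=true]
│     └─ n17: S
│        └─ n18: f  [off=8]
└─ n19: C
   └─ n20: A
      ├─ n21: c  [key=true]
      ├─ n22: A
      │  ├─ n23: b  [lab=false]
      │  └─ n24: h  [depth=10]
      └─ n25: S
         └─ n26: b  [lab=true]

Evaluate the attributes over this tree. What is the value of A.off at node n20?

15

1. n1.lab = 1  [1]
2. n1.val = 24  [24]
3. n2.lab = -9  [B₀.lab + B₀.val - 34]
4. n2.val = 22  [B₀.lab + 21]
5. n3.key = 23  [terminal]
6. n2.off = -5  [B.lab + B.val - 18]
7. n4.off = 2  [B₁.off + 7]
8. n4.tag = false  [B₀.lab > 1]
9. n5.lab = 5  [A.off * -2 + 9]
10. n5.val = 30  [A.off * 2 + 26]
11. n6.depth = 26  [terminal]
12. n7.key = 24  [terminal]
13. n5.off = 19  [19]
14. n8.wid = 22  [A.off * 2 + 18]
15. n8.val = 20  [A.off + B.off - 1]
16. n9.off = 29  [terminal]
17. n10.key = false  [terminal]
18. n11.key = true  [terminal]
19. n8.tag = 16  [f.off + C.val - 33]
20. n8.cnt = "kx"  ["kx"]
21. n12.off = -4  [terminal]
22. n4.live = true  [not A.tag]
23. n4.sig = "kkx"  ["k" ++ C.cnt]
24. n15.depth = -9  [terminal]
25. n14.idx = 13  [h.depth + 22]
26. n14.wid = false  [h.depth > -9]
27. n14.tag = 6  [h.depth + 15]
28. n14.lab = 3  [3]
29. n16.key = true  [terminal]
30. n18.off = 8  [terminal]
31. n17.idx = 1  [f.off - 7]
32. n17.wid = true  [f.off > 7]
33. n17.tag = 0  [f.off - 8]
34. n17.lab = 1  [1]
35. n13.idx = 3  [S₁.idx - 10]
36. n13.wid = false  [S₁.wid == true]
37. n13.tag = 30  [S₁.idx * 3 - 9]
38. n13.lab = 21  [(if c.key then S₁.idx else S₁.tag) + 8]
39. n1.off = 1  [(if A.live then B₀.val else S.lab) - 23]
40. n19.wid = 14  [B.off + 13]
41. n19.val = 7  [7]
42. n20.off = 15  [C.wid + C.val - 6]
43. n20.tag = false  [false]
44. n21.key = true  [terminal]
45. n22.off = -3  [-3]
46. n22.tag = false  [c.key == false]
47. n23.lab = false  [terminal]
48. n24.depth = 10  [terminal]
49. n22.live = true  [A.off > -4]
50. n22.sig = "mz"  ["mz"]
51. n26.lab = true  [terminal]
52. n25.idx = 20  [20]
53. n25.wid = false  [b.lab == false]
54. n25.tag = 5  [5]
55. n25.lab = 13  [13]
56. n20.live = true  [not A₀.tag]
57. n20.sig = "umz"  ["u" ++ A₁.sig]
58. n19.tag = 4  [C.val - 3]
59. n19.cnt = "ux"  ["ux"]
60. n0.idx = -2  [C.tag * 3 - 14]
61. n0.wid = false  [B.off > 1]
62. n0.tag = 22  [B.off + C.tag + 17]
63. n0.lab = 27  [C.tag + 23]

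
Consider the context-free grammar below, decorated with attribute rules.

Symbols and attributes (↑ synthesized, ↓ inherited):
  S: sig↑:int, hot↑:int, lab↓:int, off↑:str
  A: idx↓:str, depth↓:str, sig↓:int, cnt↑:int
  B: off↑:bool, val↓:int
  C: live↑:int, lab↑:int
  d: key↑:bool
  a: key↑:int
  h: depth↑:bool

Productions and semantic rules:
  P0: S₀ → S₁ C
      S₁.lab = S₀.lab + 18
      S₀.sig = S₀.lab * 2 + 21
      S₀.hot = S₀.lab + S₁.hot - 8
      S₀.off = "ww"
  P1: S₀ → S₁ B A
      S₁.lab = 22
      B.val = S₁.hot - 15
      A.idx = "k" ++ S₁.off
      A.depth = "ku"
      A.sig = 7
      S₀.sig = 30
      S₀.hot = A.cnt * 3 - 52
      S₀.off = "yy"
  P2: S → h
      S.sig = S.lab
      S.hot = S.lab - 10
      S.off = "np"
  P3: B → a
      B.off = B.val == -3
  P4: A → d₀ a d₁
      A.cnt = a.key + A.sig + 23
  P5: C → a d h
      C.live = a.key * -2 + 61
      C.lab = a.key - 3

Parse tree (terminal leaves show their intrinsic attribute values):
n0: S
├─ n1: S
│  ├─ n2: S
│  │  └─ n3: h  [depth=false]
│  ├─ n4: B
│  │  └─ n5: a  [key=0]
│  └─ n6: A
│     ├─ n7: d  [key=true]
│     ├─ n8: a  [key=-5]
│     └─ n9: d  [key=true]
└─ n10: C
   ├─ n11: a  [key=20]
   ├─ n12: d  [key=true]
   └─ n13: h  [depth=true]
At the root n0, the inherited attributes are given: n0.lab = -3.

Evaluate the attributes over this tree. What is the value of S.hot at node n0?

12

1. n0.lab = -3  [given at root]
2. n1.lab = 15  [S₀.lab + 18]
3. n2.lab = 22  [22]
4. n3.depth = false  [terminal]
5. n2.sig = 22  [S.lab]
6. n2.hot = 12  [S.lab - 10]
7. n2.off = "np"  ["np"]
8. n4.val = -3  [S₁.hot - 15]
9. n5.key = 0  [terminal]
10. n4.off = true  [B.val == -3]
11. n6.idx = "knp"  ["k" ++ S₁.off]
12. n6.depth = "ku"  ["ku"]
13. n6.sig = 7  [7]
14. n7.key = true  [terminal]
15. n8.key = -5  [terminal]
16. n9.key = true  [terminal]
17. n6.cnt = 25  [a.key + A.sig + 23]
18. n1.sig = 30  [30]
19. n1.hot = 23  [A.cnt * 3 - 52]
20. n1.off = "yy"  ["yy"]
21. n11.key = 20  [terminal]
22. n12.key = true  [terminal]
23. n13.depth = true  [terminal]
24. n10.live = 21  [a.key * -2 + 61]
25. n10.lab = 17  [a.key - 3]
26. n0.sig = 15  [S₀.lab * 2 + 21]
27. n0.hot = 12  [S₀.lab + S₁.hot - 8]
28. n0.off = "ww"  ["ww"]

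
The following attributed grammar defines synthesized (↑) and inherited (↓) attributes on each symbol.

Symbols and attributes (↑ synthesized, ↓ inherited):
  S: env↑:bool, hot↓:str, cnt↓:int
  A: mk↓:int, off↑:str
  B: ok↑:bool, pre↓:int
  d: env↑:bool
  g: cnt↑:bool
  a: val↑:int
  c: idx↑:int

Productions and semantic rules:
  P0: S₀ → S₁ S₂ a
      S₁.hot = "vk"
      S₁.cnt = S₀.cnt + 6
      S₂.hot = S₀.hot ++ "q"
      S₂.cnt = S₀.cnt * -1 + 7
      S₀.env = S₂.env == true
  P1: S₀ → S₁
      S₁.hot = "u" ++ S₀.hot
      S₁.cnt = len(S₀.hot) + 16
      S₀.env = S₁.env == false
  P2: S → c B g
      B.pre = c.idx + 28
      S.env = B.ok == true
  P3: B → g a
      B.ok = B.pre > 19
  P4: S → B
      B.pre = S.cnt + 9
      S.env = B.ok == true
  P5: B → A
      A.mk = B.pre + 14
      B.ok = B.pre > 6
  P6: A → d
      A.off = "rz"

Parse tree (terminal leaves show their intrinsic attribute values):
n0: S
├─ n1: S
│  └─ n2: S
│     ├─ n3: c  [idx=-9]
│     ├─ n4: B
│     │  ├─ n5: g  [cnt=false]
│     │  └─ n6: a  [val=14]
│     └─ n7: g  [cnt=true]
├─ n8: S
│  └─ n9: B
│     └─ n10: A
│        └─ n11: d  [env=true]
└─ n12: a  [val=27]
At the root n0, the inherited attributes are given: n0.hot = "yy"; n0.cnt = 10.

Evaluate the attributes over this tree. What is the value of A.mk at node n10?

1. n0.hot = "yy"  [given at root]
2. n0.cnt = 10  [given at root]
3. n1.hot = "vk"  ["vk"]
4. n1.cnt = 16  [S₀.cnt + 6]
5. n2.hot = "uvk"  ["u" ++ S₀.hot]
6. n2.cnt = 18  [len(S₀.hot) + 16]
7. n3.idx = -9  [terminal]
8. n4.pre = 19  [c.idx + 28]
9. n5.cnt = false  [terminal]
10. n6.val = 14  [terminal]
11. n4.ok = false  [B.pre > 19]
12. n7.cnt = true  [terminal]
13. n2.env = false  [B.ok == true]
14. n1.env = true  [S₁.env == false]
15. n8.hot = "yyq"  [S₀.hot ++ "q"]
16. n8.cnt = -3  [S₀.cnt * -1 + 7]
17. n9.pre = 6  [S.cnt + 9]
18. n10.mk = 20  [B.pre + 14]
19. n11.env = true  [terminal]
20. n10.off = "rz"  ["rz"]
21. n9.ok = false  [B.pre > 6]
22. n8.env = false  [B.ok == true]
23. n12.val = 27  [terminal]
24. n0.env = false  [S₂.env == true]

20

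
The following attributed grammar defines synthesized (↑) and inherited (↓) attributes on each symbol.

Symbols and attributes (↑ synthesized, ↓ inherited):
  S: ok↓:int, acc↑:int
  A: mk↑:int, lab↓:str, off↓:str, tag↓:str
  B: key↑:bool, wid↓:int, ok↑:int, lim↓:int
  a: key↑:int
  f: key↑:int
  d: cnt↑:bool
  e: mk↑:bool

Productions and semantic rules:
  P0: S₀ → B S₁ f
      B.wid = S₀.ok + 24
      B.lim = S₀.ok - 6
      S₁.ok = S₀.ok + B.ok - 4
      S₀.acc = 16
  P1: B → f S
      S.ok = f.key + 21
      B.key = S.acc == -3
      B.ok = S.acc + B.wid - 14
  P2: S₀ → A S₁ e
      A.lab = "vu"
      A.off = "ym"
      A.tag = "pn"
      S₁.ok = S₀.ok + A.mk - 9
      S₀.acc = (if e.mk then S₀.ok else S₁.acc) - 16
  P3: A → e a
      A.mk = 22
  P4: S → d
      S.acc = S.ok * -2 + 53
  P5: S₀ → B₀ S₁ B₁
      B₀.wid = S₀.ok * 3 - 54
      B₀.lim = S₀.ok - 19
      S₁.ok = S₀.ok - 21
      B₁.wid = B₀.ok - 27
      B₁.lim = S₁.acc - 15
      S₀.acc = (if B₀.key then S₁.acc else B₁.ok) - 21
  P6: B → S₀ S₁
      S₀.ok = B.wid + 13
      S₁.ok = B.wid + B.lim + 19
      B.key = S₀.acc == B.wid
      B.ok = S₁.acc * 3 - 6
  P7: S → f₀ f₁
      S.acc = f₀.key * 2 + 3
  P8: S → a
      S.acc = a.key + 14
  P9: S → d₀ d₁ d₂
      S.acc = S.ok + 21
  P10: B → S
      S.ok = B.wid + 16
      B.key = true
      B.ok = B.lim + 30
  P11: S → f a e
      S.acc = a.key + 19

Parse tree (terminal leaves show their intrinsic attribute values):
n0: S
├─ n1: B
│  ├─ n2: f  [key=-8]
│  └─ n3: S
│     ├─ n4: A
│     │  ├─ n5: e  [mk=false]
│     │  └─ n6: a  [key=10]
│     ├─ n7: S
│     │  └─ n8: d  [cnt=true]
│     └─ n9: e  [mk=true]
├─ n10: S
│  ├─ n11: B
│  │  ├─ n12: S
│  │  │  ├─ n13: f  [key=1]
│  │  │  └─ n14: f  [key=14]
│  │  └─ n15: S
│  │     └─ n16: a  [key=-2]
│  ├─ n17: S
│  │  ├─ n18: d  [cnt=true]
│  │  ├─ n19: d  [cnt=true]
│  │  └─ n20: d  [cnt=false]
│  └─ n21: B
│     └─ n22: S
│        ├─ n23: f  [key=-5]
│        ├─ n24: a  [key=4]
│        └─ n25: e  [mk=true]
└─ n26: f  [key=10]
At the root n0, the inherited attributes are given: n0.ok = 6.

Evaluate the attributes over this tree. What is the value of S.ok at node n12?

1. n0.ok = 6  [given at root]
2. n1.wid = 30  [S₀.ok + 24]
3. n1.lim = 0  [S₀.ok - 6]
4. n2.key = -8  [terminal]
5. n3.ok = 13  [f.key + 21]
6. n4.lab = "vu"  ["vu"]
7. n4.off = "ym"  ["ym"]
8. n4.tag = "pn"  ["pn"]
9. n5.mk = false  [terminal]
10. n6.key = 10  [terminal]
11. n4.mk = 22  [22]
12. n7.ok = 26  [S₀.ok + A.mk - 9]
13. n8.cnt = true  [terminal]
14. n7.acc = 1  [S.ok * -2 + 53]
15. n9.mk = true  [terminal]
16. n3.acc = -3  [(if e.mk then S₀.ok else S₁.acc) - 16]
17. n1.key = true  [S.acc == -3]
18. n1.ok = 13  [S.acc + B.wid - 14]
19. n10.ok = 15  [S₀.ok + B.ok - 4]
20. n11.wid = -9  [S₀.ok * 3 - 54]
21. n11.lim = -4  [S₀.ok - 19]
22. n12.ok = 4  [B.wid + 13]
23. n13.key = 1  [terminal]
24. n14.key = 14  [terminal]
25. n12.acc = 5  [f₀.key * 2 + 3]
26. n15.ok = 6  [B.wid + B.lim + 19]
27. n16.key = -2  [terminal]
28. n15.acc = 12  [a.key + 14]
29. n11.key = false  [S₀.acc == B.wid]
30. n11.ok = 30  [S₁.acc * 3 - 6]
31. n17.ok = -6  [S₀.ok - 21]
32. n18.cnt = true  [terminal]
33. n19.cnt = true  [terminal]
34. n20.cnt = false  [terminal]
35. n17.acc = 15  [S.ok + 21]
36. n21.wid = 3  [B₀.ok - 27]
37. n21.lim = 0  [S₁.acc - 15]
38. n22.ok = 19  [B.wid + 16]
39. n23.key = -5  [terminal]
40. n24.key = 4  [terminal]
41. n25.mk = true  [terminal]
42. n22.acc = 23  [a.key + 19]
43. n21.key = true  [true]
44. n21.ok = 30  [B.lim + 30]
45. n10.acc = 9  [(if B₀.key then S₁.acc else B₁.ok) - 21]
46. n26.key = 10  [terminal]
47. n0.acc = 16  [16]

4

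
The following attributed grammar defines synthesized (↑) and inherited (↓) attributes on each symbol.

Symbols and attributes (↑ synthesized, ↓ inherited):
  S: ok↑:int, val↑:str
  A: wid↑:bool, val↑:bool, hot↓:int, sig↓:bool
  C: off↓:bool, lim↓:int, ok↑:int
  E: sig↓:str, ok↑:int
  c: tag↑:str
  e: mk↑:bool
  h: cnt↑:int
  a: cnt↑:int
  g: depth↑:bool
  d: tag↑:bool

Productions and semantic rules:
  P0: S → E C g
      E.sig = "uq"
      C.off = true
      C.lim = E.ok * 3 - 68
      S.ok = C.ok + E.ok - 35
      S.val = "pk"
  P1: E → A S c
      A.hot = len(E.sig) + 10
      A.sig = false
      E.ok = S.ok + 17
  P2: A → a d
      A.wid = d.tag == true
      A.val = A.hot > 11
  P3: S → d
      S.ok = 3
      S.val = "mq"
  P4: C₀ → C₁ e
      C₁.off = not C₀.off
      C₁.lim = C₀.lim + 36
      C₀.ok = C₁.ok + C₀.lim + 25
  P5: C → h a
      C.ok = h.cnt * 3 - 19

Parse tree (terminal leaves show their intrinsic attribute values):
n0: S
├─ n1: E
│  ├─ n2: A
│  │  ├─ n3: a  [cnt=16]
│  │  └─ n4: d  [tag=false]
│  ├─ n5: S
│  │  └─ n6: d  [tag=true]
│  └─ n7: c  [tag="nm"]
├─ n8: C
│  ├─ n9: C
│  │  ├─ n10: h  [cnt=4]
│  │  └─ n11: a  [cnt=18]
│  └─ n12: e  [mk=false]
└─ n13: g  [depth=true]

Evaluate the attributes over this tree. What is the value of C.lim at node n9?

1. n1.sig = "uq"  ["uq"]
2. n2.hot = 12  [len(E.sig) + 10]
3. n2.sig = false  [false]
4. n3.cnt = 16  [terminal]
5. n4.tag = false  [terminal]
6. n2.wid = false  [d.tag == true]
7. n2.val = true  [A.hot > 11]
8. n6.tag = true  [terminal]
9. n5.ok = 3  [3]
10. n5.val = "mq"  ["mq"]
11. n7.tag = "nm"  [terminal]
12. n1.ok = 20  [S.ok + 17]
13. n8.off = true  [true]
14. n8.lim = -8  [E.ok * 3 - 68]
15. n9.off = false  [not C₀.off]
16. n9.lim = 28  [C₀.lim + 36]
17. n10.cnt = 4  [terminal]
18. n11.cnt = 18  [terminal]
19. n9.ok = -7  [h.cnt * 3 - 19]
20. n12.mk = false  [terminal]
21. n8.ok = 10  [C₁.ok + C₀.lim + 25]
22. n13.depth = true  [terminal]
23. n0.ok = -5  [C.ok + E.ok - 35]
24. n0.val = "pk"  ["pk"]

28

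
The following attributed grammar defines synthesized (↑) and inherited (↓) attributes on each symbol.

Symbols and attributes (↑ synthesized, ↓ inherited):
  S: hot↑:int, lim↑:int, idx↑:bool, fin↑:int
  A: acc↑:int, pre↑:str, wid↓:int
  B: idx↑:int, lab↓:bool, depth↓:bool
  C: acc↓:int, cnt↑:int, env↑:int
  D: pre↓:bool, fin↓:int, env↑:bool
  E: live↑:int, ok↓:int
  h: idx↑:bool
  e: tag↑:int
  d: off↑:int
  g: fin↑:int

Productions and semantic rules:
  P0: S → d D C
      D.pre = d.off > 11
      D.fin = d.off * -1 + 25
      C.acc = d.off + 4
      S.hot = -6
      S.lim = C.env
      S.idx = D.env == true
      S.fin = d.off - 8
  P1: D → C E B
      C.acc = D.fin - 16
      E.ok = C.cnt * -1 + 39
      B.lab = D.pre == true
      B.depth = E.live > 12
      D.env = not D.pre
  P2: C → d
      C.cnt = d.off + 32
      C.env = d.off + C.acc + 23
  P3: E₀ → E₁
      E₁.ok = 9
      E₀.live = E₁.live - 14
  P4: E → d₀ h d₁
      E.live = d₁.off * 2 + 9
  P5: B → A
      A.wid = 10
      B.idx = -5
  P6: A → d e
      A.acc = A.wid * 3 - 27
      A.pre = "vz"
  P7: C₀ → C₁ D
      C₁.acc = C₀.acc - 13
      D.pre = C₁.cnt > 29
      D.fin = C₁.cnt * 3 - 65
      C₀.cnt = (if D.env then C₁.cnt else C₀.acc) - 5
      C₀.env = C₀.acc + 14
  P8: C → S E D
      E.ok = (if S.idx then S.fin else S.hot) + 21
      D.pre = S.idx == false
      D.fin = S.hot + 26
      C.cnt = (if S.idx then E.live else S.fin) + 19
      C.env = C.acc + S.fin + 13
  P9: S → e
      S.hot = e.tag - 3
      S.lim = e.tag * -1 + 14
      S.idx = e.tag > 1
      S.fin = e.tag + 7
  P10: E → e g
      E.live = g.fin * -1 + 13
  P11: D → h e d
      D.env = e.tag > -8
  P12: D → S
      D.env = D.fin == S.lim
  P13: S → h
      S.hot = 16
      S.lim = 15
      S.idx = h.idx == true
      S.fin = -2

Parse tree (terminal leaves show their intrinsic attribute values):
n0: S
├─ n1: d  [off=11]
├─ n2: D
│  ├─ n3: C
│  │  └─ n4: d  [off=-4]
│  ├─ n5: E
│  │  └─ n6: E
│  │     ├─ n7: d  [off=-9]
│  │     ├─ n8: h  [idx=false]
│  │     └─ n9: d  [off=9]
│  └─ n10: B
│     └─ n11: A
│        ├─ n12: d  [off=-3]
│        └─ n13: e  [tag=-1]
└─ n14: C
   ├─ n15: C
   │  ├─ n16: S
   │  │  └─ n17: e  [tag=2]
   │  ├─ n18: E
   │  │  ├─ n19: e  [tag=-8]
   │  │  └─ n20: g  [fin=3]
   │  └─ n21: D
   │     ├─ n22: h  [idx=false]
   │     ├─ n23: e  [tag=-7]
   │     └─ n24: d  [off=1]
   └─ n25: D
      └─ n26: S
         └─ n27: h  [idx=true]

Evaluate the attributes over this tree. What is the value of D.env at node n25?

false

1. n1.off = 11  [terminal]
2. n2.pre = false  [d.off > 11]
3. n2.fin = 14  [d.off * -1 + 25]
4. n3.acc = -2  [D.fin - 16]
5. n4.off = -4  [terminal]
6. n3.cnt = 28  [d.off + 32]
7. n3.env = 17  [d.off + C.acc + 23]
8. n5.ok = 11  [C.cnt * -1 + 39]
9. n6.ok = 9  [9]
10. n7.off = -9  [terminal]
11. n8.idx = false  [terminal]
12. n9.off = 9  [terminal]
13. n6.live = 27  [d₁.off * 2 + 9]
14. n5.live = 13  [E₁.live - 14]
15. n10.lab = false  [D.pre == true]
16. n10.depth = true  [E.live > 12]
17. n11.wid = 10  [10]
18. n12.off = -3  [terminal]
19. n13.tag = -1  [terminal]
20. n11.acc = 3  [A.wid * 3 - 27]
21. n11.pre = "vz"  ["vz"]
22. n10.idx = -5  [-5]
23. n2.env = true  [not D.pre]
24. n14.acc = 15  [d.off + 4]
25. n15.acc = 2  [C₀.acc - 13]
26. n17.tag = 2  [terminal]
27. n16.hot = -1  [e.tag - 3]
28. n16.lim = 12  [e.tag * -1 + 14]
29. n16.idx = true  [e.tag > 1]
30. n16.fin = 9  [e.tag + 7]
31. n18.ok = 30  [(if S.idx then S.fin else S.hot) + 21]
32. n19.tag = -8  [terminal]
33. n20.fin = 3  [terminal]
34. n18.live = 10  [g.fin * -1 + 13]
35. n21.pre = false  [S.idx == false]
36. n21.fin = 25  [S.hot + 26]
37. n22.idx = false  [terminal]
38. n23.tag = -7  [terminal]
39. n24.off = 1  [terminal]
40. n21.env = true  [e.tag > -8]
41. n15.cnt = 29  [(if S.idx then E.live else S.fin) + 19]
42. n15.env = 24  [C.acc + S.fin + 13]
43. n25.pre = false  [C₁.cnt > 29]
44. n25.fin = 22  [C₁.cnt * 3 - 65]
45. n27.idx = true  [terminal]
46. n26.hot = 16  [16]
47. n26.lim = 15  [15]
48. n26.idx = true  [h.idx == true]
49. n26.fin = -2  [-2]
50. n25.env = false  [D.fin == S.lim]
51. n14.cnt = 10  [(if D.env then C₁.cnt else C₀.acc) - 5]
52. n14.env = 29  [C₀.acc + 14]
53. n0.hot = -6  [-6]
54. n0.lim = 29  [C.env]
55. n0.idx = true  [D.env == true]
56. n0.fin = 3  [d.off - 8]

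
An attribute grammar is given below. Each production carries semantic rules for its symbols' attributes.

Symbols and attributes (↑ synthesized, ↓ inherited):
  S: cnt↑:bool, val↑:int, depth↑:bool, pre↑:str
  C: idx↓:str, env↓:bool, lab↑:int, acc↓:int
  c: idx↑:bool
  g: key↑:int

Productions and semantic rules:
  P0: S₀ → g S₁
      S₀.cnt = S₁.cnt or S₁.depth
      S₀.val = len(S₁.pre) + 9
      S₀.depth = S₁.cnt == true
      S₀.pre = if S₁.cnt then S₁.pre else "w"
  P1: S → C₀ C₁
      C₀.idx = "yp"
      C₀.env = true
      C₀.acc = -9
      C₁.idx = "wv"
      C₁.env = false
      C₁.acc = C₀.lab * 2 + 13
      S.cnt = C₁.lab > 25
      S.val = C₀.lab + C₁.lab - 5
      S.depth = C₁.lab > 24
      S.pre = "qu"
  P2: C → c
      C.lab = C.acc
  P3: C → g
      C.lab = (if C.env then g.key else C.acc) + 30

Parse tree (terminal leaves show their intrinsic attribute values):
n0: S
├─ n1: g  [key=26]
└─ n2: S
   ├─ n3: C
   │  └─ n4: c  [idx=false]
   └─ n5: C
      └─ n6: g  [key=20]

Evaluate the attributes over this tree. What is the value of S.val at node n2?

11

1. n1.key = 26  [terminal]
2. n3.idx = "yp"  ["yp"]
3. n3.env = true  [true]
4. n3.acc = -9  [-9]
5. n4.idx = false  [terminal]
6. n3.lab = -9  [C.acc]
7. n5.idx = "wv"  ["wv"]
8. n5.env = false  [false]
9. n5.acc = -5  [C₀.lab * 2 + 13]
10. n6.key = 20  [terminal]
11. n5.lab = 25  [(if C.env then g.key else C.acc) + 30]
12. n2.cnt = false  [C₁.lab > 25]
13. n2.val = 11  [C₀.lab + C₁.lab - 5]
14. n2.depth = true  [C₁.lab > 24]
15. n2.pre = "qu"  ["qu"]
16. n0.cnt = true  [S₁.cnt or S₁.depth]
17. n0.val = 11  [len(S₁.pre) + 9]
18. n0.depth = false  [S₁.cnt == true]
19. n0.pre = "w"  [if S₁.cnt then S₁.pre else "w"]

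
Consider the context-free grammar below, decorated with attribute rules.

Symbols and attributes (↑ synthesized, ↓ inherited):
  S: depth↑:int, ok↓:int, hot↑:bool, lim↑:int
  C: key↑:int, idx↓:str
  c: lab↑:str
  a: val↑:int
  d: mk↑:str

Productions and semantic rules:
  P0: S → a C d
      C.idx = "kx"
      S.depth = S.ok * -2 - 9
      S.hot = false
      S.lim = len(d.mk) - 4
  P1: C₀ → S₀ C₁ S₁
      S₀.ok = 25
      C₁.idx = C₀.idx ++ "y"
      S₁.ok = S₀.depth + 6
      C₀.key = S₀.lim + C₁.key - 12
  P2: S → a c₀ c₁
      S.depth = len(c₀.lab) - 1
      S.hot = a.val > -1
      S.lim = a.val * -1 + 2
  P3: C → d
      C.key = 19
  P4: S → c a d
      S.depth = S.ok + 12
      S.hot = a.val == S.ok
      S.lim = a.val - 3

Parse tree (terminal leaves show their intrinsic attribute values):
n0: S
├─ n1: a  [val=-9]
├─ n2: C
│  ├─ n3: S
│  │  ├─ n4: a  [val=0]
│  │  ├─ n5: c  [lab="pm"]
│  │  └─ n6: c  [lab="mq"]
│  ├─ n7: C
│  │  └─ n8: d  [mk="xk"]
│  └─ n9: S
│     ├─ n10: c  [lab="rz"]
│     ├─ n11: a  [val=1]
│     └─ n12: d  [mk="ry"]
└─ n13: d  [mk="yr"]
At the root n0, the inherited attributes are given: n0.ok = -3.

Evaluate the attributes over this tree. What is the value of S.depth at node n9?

19

1. n0.ok = -3  [given at root]
2. n1.val = -9  [terminal]
3. n2.idx = "kx"  ["kx"]
4. n3.ok = 25  [25]
5. n4.val = 0  [terminal]
6. n5.lab = "pm"  [terminal]
7. n6.lab = "mq"  [terminal]
8. n3.depth = 1  [len(c₀.lab) - 1]
9. n3.hot = true  [a.val > -1]
10. n3.lim = 2  [a.val * -1 + 2]
11. n7.idx = "kxy"  [C₀.idx ++ "y"]
12. n8.mk = "xk"  [terminal]
13. n7.key = 19  [19]
14. n9.ok = 7  [S₀.depth + 6]
15. n10.lab = "rz"  [terminal]
16. n11.val = 1  [terminal]
17. n12.mk = "ry"  [terminal]
18. n9.depth = 19  [S.ok + 12]
19. n9.hot = false  [a.val == S.ok]
20. n9.lim = -2  [a.val - 3]
21. n2.key = 9  [S₀.lim + C₁.key - 12]
22. n13.mk = "yr"  [terminal]
23. n0.depth = -3  [S.ok * -2 - 9]
24. n0.hot = false  [false]
25. n0.lim = -2  [len(d.mk) - 4]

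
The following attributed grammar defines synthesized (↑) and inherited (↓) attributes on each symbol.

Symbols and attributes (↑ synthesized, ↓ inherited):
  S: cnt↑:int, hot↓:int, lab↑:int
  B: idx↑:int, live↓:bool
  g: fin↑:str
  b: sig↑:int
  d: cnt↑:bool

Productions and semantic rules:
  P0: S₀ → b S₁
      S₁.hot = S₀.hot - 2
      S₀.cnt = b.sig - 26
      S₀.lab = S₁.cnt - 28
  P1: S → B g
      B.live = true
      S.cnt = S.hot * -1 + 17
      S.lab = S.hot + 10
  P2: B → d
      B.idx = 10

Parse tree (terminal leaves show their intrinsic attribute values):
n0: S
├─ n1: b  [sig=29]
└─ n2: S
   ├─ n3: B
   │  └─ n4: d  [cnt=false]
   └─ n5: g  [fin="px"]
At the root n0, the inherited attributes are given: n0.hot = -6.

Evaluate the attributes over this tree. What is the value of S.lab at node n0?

-3

1. n0.hot = -6  [given at root]
2. n1.sig = 29  [terminal]
3. n2.hot = -8  [S₀.hot - 2]
4. n3.live = true  [true]
5. n4.cnt = false  [terminal]
6. n3.idx = 10  [10]
7. n5.fin = "px"  [terminal]
8. n2.cnt = 25  [S.hot * -1 + 17]
9. n2.lab = 2  [S.hot + 10]
10. n0.cnt = 3  [b.sig - 26]
11. n0.lab = -3  [S₁.cnt - 28]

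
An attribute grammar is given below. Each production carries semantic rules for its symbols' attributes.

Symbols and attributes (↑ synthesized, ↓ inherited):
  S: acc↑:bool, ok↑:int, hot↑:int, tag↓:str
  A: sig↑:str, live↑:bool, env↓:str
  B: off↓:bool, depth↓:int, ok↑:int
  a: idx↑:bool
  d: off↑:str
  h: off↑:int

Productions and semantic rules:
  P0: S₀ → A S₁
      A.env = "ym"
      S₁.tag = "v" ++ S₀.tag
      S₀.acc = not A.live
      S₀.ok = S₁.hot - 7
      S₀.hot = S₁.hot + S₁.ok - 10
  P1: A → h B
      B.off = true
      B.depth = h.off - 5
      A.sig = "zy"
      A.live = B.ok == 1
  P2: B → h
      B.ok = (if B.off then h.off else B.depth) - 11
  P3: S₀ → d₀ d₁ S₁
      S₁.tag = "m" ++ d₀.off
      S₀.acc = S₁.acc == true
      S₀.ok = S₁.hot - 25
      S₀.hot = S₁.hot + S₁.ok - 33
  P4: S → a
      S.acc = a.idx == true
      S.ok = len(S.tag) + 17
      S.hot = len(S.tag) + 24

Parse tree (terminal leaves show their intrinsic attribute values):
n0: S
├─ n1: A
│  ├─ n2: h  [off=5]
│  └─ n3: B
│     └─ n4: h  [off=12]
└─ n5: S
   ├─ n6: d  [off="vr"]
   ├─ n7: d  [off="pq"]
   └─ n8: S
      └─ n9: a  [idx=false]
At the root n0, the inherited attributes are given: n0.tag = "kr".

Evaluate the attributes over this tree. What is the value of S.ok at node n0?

7

1. n0.tag = "kr"  [given at root]
2. n1.env = "ym"  ["ym"]
3. n2.off = 5  [terminal]
4. n3.off = true  [true]
5. n3.depth = 0  [h.off - 5]
6. n4.off = 12  [terminal]
7. n3.ok = 1  [(if B.off then h.off else B.depth) - 11]
8. n1.sig = "zy"  ["zy"]
9. n1.live = true  [B.ok == 1]
10. n5.tag = "vkr"  ["v" ++ S₀.tag]
11. n6.off = "vr"  [terminal]
12. n7.off = "pq"  [terminal]
13. n8.tag = "mvr"  ["m" ++ d₀.off]
14. n9.idx = false  [terminal]
15. n8.acc = false  [a.idx == true]
16. n8.ok = 20  [len(S.tag) + 17]
17. n8.hot = 27  [len(S.tag) + 24]
18. n5.acc = false  [S₁.acc == true]
19. n5.ok = 2  [S₁.hot - 25]
20. n5.hot = 14  [S₁.hot + S₁.ok - 33]
21. n0.acc = false  [not A.live]
22. n0.ok = 7  [S₁.hot - 7]
23. n0.hot = 6  [S₁.hot + S₁.ok - 10]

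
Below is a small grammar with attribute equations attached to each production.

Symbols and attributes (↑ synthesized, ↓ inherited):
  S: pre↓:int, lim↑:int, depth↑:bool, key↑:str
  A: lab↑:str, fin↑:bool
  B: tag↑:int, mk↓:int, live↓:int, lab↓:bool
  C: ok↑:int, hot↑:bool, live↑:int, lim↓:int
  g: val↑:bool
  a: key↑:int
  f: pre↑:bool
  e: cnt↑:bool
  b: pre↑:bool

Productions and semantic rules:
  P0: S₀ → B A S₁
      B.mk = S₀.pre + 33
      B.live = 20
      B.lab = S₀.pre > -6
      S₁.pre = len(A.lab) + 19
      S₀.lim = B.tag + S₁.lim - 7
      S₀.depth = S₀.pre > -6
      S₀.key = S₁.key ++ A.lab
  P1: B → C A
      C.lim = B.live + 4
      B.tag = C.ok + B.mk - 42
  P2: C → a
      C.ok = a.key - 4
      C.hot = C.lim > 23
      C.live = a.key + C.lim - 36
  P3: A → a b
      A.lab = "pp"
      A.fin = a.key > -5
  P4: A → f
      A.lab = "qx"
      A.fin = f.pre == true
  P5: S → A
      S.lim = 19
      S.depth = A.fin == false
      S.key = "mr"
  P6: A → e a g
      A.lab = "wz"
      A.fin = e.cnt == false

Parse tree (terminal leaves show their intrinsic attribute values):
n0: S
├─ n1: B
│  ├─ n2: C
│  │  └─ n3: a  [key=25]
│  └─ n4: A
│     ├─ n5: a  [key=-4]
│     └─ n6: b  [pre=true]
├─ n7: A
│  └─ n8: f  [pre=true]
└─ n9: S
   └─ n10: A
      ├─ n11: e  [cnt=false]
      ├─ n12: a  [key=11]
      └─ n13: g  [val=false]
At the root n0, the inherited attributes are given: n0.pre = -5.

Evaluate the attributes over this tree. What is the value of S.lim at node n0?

19

1. n0.pre = -5  [given at root]
2. n1.mk = 28  [S₀.pre + 33]
3. n1.live = 20  [20]
4. n1.lab = true  [S₀.pre > -6]
5. n2.lim = 24  [B.live + 4]
6. n3.key = 25  [terminal]
7. n2.ok = 21  [a.key - 4]
8. n2.hot = true  [C.lim > 23]
9. n2.live = 13  [a.key + C.lim - 36]
10. n5.key = -4  [terminal]
11. n6.pre = true  [terminal]
12. n4.lab = "pp"  ["pp"]
13. n4.fin = true  [a.key > -5]
14. n1.tag = 7  [C.ok + B.mk - 42]
15. n8.pre = true  [terminal]
16. n7.lab = "qx"  ["qx"]
17. n7.fin = true  [f.pre == true]
18. n9.pre = 21  [len(A.lab) + 19]
19. n11.cnt = false  [terminal]
20. n12.key = 11  [terminal]
21. n13.val = false  [terminal]
22. n10.lab = "wz"  ["wz"]
23. n10.fin = true  [e.cnt == false]
24. n9.lim = 19  [19]
25. n9.depth = false  [A.fin == false]
26. n9.key = "mr"  ["mr"]
27. n0.lim = 19  [B.tag + S₁.lim - 7]
28. n0.depth = true  [S₀.pre > -6]
29. n0.key = "mrqx"  [S₁.key ++ A.lab]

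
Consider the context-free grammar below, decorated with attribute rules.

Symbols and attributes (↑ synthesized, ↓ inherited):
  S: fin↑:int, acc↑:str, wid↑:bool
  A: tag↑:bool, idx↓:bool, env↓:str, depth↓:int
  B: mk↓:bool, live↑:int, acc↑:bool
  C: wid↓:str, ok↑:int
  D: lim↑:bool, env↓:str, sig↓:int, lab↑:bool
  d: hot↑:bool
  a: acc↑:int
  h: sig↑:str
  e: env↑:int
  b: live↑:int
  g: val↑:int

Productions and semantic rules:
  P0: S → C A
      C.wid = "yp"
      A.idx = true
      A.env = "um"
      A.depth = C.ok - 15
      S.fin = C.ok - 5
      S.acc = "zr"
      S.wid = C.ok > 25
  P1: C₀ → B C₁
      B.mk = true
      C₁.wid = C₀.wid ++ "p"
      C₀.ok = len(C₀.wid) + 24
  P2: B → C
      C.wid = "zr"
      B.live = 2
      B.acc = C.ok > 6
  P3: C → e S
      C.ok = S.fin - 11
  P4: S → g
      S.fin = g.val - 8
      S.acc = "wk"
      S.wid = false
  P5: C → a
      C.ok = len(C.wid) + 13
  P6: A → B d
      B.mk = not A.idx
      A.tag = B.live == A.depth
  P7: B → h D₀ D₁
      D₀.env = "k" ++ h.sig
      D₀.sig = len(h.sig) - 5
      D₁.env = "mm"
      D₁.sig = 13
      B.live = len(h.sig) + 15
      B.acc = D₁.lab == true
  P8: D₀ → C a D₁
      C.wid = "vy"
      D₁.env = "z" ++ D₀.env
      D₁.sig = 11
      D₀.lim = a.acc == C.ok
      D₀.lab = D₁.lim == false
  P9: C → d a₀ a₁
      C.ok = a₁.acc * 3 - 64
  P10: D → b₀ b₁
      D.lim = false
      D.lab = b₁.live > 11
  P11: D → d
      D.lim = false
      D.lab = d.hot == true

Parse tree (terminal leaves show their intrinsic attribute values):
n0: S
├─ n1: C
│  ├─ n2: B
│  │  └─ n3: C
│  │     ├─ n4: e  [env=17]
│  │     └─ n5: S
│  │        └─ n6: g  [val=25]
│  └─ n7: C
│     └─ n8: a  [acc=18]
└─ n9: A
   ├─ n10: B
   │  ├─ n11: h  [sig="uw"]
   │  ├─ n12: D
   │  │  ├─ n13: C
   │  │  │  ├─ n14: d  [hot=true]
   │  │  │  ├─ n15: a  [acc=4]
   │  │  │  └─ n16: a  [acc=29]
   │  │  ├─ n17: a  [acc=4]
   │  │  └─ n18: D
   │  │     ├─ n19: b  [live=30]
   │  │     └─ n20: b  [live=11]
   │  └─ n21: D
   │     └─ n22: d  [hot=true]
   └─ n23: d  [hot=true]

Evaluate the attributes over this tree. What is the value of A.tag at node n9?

1. n1.wid = "yp"  ["yp"]
2. n2.mk = true  [true]
3. n3.wid = "zr"  ["zr"]
4. n4.env = 17  [terminal]
5. n6.val = 25  [terminal]
6. n5.fin = 17  [g.val - 8]
7. n5.acc = "wk"  ["wk"]
8. n5.wid = false  [false]
9. n3.ok = 6  [S.fin - 11]
10. n2.live = 2  [2]
11. n2.acc = false  [C.ok > 6]
12. n7.wid = "ypp"  [C₀.wid ++ "p"]
13. n8.acc = 18  [terminal]
14. n7.ok = 16  [len(C.wid) + 13]
15. n1.ok = 26  [len(C₀.wid) + 24]
16. n9.idx = true  [true]
17. n9.env = "um"  ["um"]
18. n9.depth = 11  [C.ok - 15]
19. n10.mk = false  [not A.idx]
20. n11.sig = "uw"  [terminal]
21. n12.env = "kuw"  ["k" ++ h.sig]
22. n12.sig = -3  [len(h.sig) - 5]
23. n13.wid = "vy"  ["vy"]
24. n14.hot = true  [terminal]
25. n15.acc = 4  [terminal]
26. n16.acc = 29  [terminal]
27. n13.ok = 23  [a₁.acc * 3 - 64]
28. n17.acc = 4  [terminal]
29. n18.env = "zkuw"  ["z" ++ D₀.env]
30. n18.sig = 11  [11]
31. n19.live = 30  [terminal]
32. n20.live = 11  [terminal]
33. n18.lim = false  [false]
34. n18.lab = false  [b₁.live > 11]
35. n12.lim = false  [a.acc == C.ok]
36. n12.lab = true  [D₁.lim == false]
37. n21.env = "mm"  ["mm"]
38. n21.sig = 13  [13]
39. n22.hot = true  [terminal]
40. n21.lim = false  [false]
41. n21.lab = true  [d.hot == true]
42. n10.live = 17  [len(h.sig) + 15]
43. n10.acc = true  [D₁.lab == true]
44. n23.hot = true  [terminal]
45. n9.tag = false  [B.live == A.depth]
46. n0.fin = 21  [C.ok - 5]
47. n0.acc = "zr"  ["zr"]
48. n0.wid = true  [C.ok > 25]

false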